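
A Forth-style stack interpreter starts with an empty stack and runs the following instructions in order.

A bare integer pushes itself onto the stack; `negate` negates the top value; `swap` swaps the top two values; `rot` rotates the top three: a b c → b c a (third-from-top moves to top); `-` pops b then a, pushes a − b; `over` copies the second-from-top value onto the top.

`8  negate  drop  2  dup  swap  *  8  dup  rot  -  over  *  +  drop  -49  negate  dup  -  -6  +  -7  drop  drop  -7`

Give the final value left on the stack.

-7

8       8
negate  -8
drop    (empty)
2       2
dup     2 2
swap    2 2
*       4
8       4 8
dup     4 8 8
rot     8 8 4
-       8 4
over    8 4 8
*       8 32
+       40
drop    (empty)
-49     -49
negate  49
dup     49 49
-       0
-6      0 -6
+       -6
-7      -6 -7
drop    -6
drop    (empty)
-7      -7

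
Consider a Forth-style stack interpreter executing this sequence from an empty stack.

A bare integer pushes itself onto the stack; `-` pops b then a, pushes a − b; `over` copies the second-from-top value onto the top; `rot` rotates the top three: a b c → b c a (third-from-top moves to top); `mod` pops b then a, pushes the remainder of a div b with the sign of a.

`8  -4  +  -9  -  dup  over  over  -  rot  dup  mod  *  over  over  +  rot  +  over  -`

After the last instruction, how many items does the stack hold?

8    → [8]
-4   → [8, -4]
+    → [4]
-9   → [4, -9]
-    → [13]
dup  → [13, 13]
over → [13, 13, 13]
over → [13, 13, 13, 13]
-    → [13, 13, 0]
rot  → [13, 0, 13]
dup  → [13, 0, 13, 13]
mod  → [13, 0, 0]
*    → [13, 0]
over → [13, 0, 13]
over → [13, 0, 13, 0]
+    → [13, 0, 13]
rot  → [0, 13, 13]
+    → [0, 26]
over → [0, 26, 0]
-    → [0, 26]

2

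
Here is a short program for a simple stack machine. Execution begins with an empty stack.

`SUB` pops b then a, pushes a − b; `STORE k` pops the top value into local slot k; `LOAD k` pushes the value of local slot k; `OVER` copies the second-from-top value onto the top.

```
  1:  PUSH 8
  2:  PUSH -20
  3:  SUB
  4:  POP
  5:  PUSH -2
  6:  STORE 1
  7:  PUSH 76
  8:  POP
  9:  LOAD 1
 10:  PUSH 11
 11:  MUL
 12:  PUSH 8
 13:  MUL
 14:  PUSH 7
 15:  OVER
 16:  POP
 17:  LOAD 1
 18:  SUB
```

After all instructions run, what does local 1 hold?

PUSH 8    8
PUSH -20  8 -20
SUB       28
POP       (empty)
PUSH -2   -2
STORE 1   (empty)
PUSH 76   76
POP       (empty)
LOAD 1    -2
PUSH 11   -2 11
MUL       -22
PUSH 8    -22 8
MUL       -176
PUSH 7    -176 7
OVER      -176 7 -176
POP       -176 7
LOAD 1    -176 7 -2
SUB       -176 9

-2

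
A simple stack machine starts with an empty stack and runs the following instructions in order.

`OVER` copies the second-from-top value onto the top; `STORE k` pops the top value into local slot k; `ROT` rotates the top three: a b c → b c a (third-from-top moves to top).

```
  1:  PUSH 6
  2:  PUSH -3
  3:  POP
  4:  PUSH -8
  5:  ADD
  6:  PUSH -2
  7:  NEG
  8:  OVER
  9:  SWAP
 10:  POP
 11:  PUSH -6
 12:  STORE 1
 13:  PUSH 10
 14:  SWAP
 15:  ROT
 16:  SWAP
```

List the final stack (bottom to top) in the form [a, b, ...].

PUSH 6   [6]
PUSH -3  [6, -3]
POP      [6]
PUSH -8  [6, -8]
ADD      [-2]
PUSH -2  [-2, -2]
NEG      [-2, 2]
OVER     [-2, 2, -2]
SWAP     [-2, -2, 2]
POP      [-2, -2]
PUSH -6  [-2, -2, -6]
STORE 1  [-2, -2]
PUSH 10  [-2, -2, 10]
SWAP     [-2, 10, -2]
ROT      [10, -2, -2]
SWAP     [10, -2, -2]

[10, -2, -2]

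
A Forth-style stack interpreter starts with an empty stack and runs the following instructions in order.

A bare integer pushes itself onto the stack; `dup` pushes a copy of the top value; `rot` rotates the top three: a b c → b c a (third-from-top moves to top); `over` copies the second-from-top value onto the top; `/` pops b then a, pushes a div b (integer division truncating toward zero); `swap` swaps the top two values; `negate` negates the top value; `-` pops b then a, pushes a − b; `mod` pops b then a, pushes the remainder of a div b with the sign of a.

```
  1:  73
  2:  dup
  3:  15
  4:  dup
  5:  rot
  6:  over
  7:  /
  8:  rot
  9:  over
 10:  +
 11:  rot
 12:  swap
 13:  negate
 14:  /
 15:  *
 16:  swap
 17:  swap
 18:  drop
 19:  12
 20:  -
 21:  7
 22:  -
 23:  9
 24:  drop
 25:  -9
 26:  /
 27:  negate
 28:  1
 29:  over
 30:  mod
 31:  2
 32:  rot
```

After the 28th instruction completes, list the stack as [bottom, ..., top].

73      [73]
dup     [73, 73]
15      [73, 73, 15]
dup     [73, 73, 15, 15]
rot     [73, 15, 15, 73]
over    [73, 15, 15, 73, 15]
/       [73, 15, 15, 4]
rot     [73, 15, 4, 15]
over    [73, 15, 4, 15, 4]
+       [73, 15, 4, 19]
rot     [73, 4, 19, 15]
swap    [73, 4, 15, 19]
negate  [73, 4, 15, -19]
/       [73, 4, 0]
*       [73, 0]
swap    [0, 73]
swap    [73, 0]
drop    [73]
12      [73, 12]
-       [61]
7       [61, 7]
-       [54]
9       [54, 9]
drop    [54]
-9      [54, -9]
/       [-6]
negate  [6]
1       [6, 1]

[6, 1]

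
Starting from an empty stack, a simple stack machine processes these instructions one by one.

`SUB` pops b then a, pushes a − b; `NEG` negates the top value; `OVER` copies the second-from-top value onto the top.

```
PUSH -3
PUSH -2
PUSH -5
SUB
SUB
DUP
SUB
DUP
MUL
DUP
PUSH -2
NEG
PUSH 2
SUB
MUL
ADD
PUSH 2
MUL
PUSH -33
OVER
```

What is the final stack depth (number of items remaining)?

3

PUSH -3   -3
PUSH -2   -3 -2
PUSH -5   -3 -2 -5
SUB       -3 3
SUB       -6
DUP       -6 -6
SUB       0
DUP       0 0
MUL       0
DUP       0 0
PUSH -2   0 0 -2
NEG       0 0 2
PUSH 2    0 0 2 2
SUB       0 0 0
MUL       0 0
ADD       0
PUSH 2    0 2
MUL       0
PUSH -33  0 -33
OVER      0 -33 0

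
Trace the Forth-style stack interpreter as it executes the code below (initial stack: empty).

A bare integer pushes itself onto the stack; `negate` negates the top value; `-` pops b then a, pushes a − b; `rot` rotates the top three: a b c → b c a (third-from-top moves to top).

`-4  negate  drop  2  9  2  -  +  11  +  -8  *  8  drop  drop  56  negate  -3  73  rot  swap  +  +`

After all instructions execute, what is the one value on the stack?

14

-4      [-4]
negate  [4]
drop    []
2       [2]
9       [2, 9]
2       [2, 9, 2]
-       [2, 7]
+       [9]
11      [9, 11]
+       [20]
-8      [20, -8]
*       [-160]
8       [-160, 8]
drop    [-160]
drop    []
56      [56]
negate  [-56]
-3      [-56, -3]
73      [-56, -3, 73]
rot     [-3, 73, -56]
swap    [-3, -56, 73]
+       [-3, 17]
+       [14]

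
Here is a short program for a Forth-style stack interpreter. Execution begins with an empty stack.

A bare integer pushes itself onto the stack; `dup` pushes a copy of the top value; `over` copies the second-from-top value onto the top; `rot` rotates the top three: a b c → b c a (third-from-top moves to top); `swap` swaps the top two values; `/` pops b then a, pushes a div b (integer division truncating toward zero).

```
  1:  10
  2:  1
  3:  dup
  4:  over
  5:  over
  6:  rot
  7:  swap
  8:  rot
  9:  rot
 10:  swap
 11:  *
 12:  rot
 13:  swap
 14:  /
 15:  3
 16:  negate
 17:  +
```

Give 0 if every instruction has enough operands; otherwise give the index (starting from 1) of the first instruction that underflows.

10     : [10]
1      : [10, 1]
dup    : [10, 1, 1]
over   : [10, 1, 1, 1]
over   : [10, 1, 1, 1, 1]
rot    : [10, 1, 1, 1, 1]
swap   : [10, 1, 1, 1, 1]
rot    : [10, 1, 1, 1, 1]
rot    : [10, 1, 1, 1, 1]
swap   : [10, 1, 1, 1, 1]
*      : [10, 1, 1, 1]
rot    : [10, 1, 1, 1]
swap   : [10, 1, 1, 1]
/      : [10, 1, 1]
3      : [10, 1, 1, 3]
negate : [10, 1, 1, -3]
+      : [10, 1, -2]

0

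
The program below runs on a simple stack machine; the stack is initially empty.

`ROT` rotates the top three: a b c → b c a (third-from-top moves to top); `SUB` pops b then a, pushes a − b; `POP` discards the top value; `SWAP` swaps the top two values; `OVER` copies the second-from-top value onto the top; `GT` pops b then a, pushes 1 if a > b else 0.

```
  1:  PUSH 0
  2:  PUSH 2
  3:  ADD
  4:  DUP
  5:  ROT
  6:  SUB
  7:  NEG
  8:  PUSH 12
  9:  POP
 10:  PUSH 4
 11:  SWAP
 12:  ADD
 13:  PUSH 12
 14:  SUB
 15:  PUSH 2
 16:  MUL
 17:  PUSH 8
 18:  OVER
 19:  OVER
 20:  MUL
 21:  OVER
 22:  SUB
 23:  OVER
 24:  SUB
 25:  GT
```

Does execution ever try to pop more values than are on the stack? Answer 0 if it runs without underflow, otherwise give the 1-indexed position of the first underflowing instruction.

PUSH 0 -> 0
PUSH 2 -> 0 2
ADD    -> 2
DUP    -> 2 2
ROT  — needs 3 operands, stack has 2 → underflow

5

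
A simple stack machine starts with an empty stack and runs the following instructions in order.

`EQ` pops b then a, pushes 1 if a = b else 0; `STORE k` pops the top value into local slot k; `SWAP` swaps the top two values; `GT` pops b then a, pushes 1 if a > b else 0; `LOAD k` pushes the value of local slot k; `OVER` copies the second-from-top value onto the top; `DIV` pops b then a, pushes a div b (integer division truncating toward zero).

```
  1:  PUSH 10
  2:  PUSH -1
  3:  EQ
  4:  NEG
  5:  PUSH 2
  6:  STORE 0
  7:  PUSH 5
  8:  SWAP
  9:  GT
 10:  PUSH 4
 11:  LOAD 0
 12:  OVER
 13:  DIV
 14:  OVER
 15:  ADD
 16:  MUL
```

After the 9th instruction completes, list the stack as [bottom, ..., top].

[1]

PUSH 10 : 10
PUSH -1 : 10 -1
EQ      : 0
NEG     : 0
PUSH 2  : 0 2
STORE 0 : 0
PUSH 5  : 0 5
SWAP    : 5 0
GT      : 1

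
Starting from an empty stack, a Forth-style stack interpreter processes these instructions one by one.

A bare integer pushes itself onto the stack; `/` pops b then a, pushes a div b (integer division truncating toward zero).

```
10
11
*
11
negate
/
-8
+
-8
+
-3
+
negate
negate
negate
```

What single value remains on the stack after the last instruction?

10     → 10
11     → 10 11
*      → 110
11     → 110 11
negate → 110 -11
/      → -10
-8     → -10 -8
+      → -18
-8     → -18 -8
+      → -26
-3     → -26 -3
+      → -29
negate → 29
negate → -29
negate → 29

29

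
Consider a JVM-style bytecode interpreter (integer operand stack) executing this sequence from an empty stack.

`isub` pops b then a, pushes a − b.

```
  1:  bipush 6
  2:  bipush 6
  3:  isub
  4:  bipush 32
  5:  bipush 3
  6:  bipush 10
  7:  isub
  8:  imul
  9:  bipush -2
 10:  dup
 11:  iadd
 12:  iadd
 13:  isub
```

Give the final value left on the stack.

228

bipush 6  -> 6
bipush 6  -> 6 6
isub      -> 0
bipush 32 -> 0 32
bipush 3  -> 0 32 3
bipush 10 -> 0 32 3 10
isub      -> 0 32 -7
imul      -> 0 -224
bipush -2 -> 0 -224 -2
dup       -> 0 -224 -2 -2
iadd      -> 0 -224 -4
iadd      -> 0 -228
isub      -> 228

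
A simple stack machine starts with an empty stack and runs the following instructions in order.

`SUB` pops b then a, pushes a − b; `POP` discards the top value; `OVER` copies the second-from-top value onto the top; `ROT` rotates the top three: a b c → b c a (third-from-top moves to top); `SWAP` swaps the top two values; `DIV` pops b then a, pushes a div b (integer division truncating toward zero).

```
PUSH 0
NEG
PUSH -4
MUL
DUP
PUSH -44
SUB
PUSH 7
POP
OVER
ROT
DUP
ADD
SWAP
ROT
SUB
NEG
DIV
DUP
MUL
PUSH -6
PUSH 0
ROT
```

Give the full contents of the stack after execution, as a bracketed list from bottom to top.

PUSH 0   -> 0
NEG      -> 0
PUSH -4  -> 0 -4
MUL      -> 0
DUP      -> 0 0
PUSH -44 -> 0 0 -44
SUB      -> 0 44
PUSH 7   -> 0 44 7
POP      -> 0 44
OVER     -> 0 44 0
ROT      -> 44 0 0
DUP      -> 44 0 0 0
ADD      -> 44 0 0
SWAP     -> 44 0 0
ROT      -> 0 0 44
SUB      -> 0 -44
NEG      -> 0 44
DIV      -> 0
DUP      -> 0 0
MUL      -> 0
PUSH -6  -> 0 -6
PUSH 0   -> 0 -6 0
ROT      -> -6 0 0

[-6, 0, 0]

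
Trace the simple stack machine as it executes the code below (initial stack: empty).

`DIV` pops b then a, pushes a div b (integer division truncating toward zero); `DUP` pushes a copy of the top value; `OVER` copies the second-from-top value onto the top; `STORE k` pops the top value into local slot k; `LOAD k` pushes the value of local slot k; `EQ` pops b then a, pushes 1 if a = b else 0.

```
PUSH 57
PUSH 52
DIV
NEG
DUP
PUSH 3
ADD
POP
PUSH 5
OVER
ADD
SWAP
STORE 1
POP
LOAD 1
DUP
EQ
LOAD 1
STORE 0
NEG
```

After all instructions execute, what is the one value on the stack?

-1

PUSH 57 -> [57]
PUSH 52 -> [57, 52]
DIV     -> [1]
NEG     -> [-1]
DUP     -> [-1, -1]
PUSH 3  -> [-1, -1, 3]
ADD     -> [-1, 2]
POP     -> [-1]
PUSH 5  -> [-1, 5]
OVER    -> [-1, 5, -1]
ADD     -> [-1, 4]
SWAP    -> [4, -1]
STORE 1 -> [4]
POP     -> []
LOAD 1  -> [-1]
DUP     -> [-1, -1]
EQ      -> [1]
LOAD 1  -> [1, -1]
STORE 0 -> [1]
NEG     -> [-1]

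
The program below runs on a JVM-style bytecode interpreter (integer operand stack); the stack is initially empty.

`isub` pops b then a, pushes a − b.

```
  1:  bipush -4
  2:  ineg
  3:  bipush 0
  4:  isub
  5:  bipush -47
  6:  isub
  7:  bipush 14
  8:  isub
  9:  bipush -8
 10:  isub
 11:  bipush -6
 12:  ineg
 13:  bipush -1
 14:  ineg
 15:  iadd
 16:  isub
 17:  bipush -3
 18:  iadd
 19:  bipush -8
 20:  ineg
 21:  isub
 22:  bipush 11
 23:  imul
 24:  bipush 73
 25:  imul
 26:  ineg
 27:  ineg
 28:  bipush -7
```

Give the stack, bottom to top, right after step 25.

bipush -4  -> -4
ineg       -> 4
bipush 0   -> 4 0
isub       -> 4
bipush -47 -> 4 -47
isub       -> 51
bipush 14  -> 51 14
isub       -> 37
bipush -8  -> 37 -8
isub       -> 45
bipush -6  -> 45 -6
ineg       -> 45 6
bipush -1  -> 45 6 -1
ineg       -> 45 6 1
iadd       -> 45 7
isub       -> 38
bipush -3  -> 38 -3
iadd       -> 35
bipush -8  -> 35 -8
ineg       -> 35 8
isub       -> 27
bipush 11  -> 27 11
imul       -> 297
bipush 73  -> 297 73
imul       -> 21681

[21681]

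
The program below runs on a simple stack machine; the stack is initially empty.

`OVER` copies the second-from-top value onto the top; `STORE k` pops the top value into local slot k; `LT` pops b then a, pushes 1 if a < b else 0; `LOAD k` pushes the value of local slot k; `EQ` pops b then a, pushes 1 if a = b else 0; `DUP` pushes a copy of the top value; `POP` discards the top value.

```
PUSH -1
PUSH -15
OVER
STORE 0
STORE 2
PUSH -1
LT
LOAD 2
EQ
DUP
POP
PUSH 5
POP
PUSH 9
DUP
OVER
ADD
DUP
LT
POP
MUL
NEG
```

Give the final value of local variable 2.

PUSH -1  : [-1]
PUSH -15 : [-1, -15]
OVER     : [-1, -15, -1]
STORE 0  : [-1, -15]
STORE 2  : [-1]
PUSH -1  : [-1, -1]
LT       : [0]
LOAD 2   : [0, -15]
EQ       : [0]
DUP      : [0, 0]
POP      : [0]
PUSH 5   : [0, 5]
POP      : [0]
PUSH 9   : [0, 9]
DUP      : [0, 9, 9]
OVER     : [0, 9, 9, 9]
ADD      : [0, 9, 18]
DUP      : [0, 9, 18, 18]
LT       : [0, 9, 0]
POP      : [0, 9]
MUL      : [0]
NEG      : [0]

-15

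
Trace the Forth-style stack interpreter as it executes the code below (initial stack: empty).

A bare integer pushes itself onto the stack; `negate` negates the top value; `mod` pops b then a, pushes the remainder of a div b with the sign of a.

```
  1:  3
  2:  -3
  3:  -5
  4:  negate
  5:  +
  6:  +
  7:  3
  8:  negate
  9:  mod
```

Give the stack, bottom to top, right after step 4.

[3, -3, 5]

3       [3]
-3      [3, -3]
-5      [3, -3, -5]
negate  [3, -3, 5]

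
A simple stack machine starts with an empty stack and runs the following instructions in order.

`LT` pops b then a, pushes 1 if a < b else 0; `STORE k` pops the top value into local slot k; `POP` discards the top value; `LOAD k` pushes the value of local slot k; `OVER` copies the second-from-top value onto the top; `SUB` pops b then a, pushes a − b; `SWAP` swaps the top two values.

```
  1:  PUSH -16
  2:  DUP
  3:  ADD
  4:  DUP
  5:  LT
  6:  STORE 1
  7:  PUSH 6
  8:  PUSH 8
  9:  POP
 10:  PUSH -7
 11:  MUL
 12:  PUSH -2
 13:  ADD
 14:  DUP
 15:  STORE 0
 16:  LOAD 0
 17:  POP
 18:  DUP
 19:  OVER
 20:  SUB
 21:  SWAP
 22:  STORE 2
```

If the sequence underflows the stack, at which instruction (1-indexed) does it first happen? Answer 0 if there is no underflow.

0

PUSH -16 -> -16
DUP      -> -16 -16
ADD      -> -32
DUP      -> -32 -32
LT       -> 0
STORE 1  -> (empty)
PUSH 6   -> 6
PUSH 8   -> 6 8
POP      -> 6
PUSH -7  -> 6 -7
MUL      -> -42
PUSH -2  -> -42 -2
ADD      -> -44
DUP      -> -44 -44
STORE 0  -> -44
LOAD 0   -> -44 -44
POP      -> -44
DUP      -> -44 -44
OVER     -> -44 -44 -44
SUB      -> -44 0
SWAP     -> 0 -44
STORE 2  -> 0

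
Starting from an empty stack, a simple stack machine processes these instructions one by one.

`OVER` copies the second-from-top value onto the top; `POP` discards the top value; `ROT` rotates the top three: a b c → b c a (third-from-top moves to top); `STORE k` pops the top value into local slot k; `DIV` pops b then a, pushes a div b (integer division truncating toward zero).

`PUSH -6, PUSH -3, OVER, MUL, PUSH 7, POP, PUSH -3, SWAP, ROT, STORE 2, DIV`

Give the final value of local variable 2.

PUSH -6 -> -6
PUSH -3 -> -6 -3
OVER    -> -6 -3 -6
MUL     -> -6 18
PUSH 7  -> -6 18 7
POP     -> -6 18
PUSH -3 -> -6 18 -3
SWAP    -> -6 -3 18
ROT     -> -3 18 -6
STORE 2 -> -3 18
DIV     -> 0

-6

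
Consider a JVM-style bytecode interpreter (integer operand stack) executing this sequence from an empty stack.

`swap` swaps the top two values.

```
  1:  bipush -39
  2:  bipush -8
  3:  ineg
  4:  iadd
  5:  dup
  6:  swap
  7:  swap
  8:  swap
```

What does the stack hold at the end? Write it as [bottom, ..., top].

bipush -39 -> [-39]
bipush -8  -> [-39, -8]
ineg       -> [-39, 8]
iadd       -> [-31]
dup        -> [-31, -31]
swap       -> [-31, -31]
swap       -> [-31, -31]
swap       -> [-31, -31]

[-31, -31]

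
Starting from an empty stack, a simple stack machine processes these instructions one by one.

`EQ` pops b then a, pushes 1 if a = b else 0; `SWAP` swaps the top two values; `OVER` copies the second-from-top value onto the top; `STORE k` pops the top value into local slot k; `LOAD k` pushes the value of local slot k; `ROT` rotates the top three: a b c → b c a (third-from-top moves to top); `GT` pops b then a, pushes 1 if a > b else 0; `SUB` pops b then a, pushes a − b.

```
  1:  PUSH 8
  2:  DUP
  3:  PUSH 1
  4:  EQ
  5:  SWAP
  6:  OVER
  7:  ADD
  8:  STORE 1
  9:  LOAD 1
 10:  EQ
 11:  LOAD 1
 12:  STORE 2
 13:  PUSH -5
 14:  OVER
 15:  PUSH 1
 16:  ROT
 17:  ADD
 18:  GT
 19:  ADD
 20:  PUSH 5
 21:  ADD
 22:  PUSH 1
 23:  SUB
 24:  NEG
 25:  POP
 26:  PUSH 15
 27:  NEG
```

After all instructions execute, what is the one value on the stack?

PUSH 8   [8]
DUP      [8, 8]
PUSH 1   [8, 8, 1]
EQ       [8, 0]
SWAP     [0, 8]
OVER     [0, 8, 0]
ADD      [0, 8]
STORE 1  [0]
LOAD 1   [0, 8]
EQ       [0]
LOAD 1   [0, 8]
STORE 2  [0]
PUSH -5  [0, -5]
OVER     [0, -5, 0]
PUSH 1   [0, -5, 0, 1]
ROT      [0, 0, 1, -5]
ADD      [0, 0, -4]
GT       [0, 1]
ADD      [1]
PUSH 5   [1, 5]
ADD      [6]
PUSH 1   [6, 1]
SUB      [5]
NEG      [-5]
POP      []
PUSH 15  [15]
NEG      [-15]

-15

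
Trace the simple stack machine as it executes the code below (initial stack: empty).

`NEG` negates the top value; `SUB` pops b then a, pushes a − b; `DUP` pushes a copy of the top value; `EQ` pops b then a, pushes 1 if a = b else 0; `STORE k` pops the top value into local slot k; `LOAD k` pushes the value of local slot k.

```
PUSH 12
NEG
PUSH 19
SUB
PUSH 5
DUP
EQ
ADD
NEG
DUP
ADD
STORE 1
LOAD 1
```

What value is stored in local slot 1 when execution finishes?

PUSH 12 → 12
NEG     → -12
PUSH 19 → -12 19
SUB     → -31
PUSH 5  → -31 5
DUP     → -31 5 5
EQ      → -31 1
ADD     → -30
NEG     → 30
DUP     → 30 30
ADD     → 60
STORE 1 → (empty)
LOAD 1  → 60

60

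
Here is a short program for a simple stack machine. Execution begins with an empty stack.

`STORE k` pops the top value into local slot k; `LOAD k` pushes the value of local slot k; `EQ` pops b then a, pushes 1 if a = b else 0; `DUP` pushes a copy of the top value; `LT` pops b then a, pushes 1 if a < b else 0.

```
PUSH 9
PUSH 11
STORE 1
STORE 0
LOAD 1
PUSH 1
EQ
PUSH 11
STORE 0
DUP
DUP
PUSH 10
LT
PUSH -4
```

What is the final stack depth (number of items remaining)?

4

PUSH 9   [9]
PUSH 11  [9, 11]
STORE 1  [9]
STORE 0  []
LOAD 1   [11]
PUSH 1   [11, 1]
EQ       [0]
PUSH 11  [0, 11]
STORE 0  [0]
DUP      [0, 0]
DUP      [0, 0, 0]
PUSH 10  [0, 0, 0, 10]
LT       [0, 0, 1]
PUSH -4  [0, 0, 1, -4]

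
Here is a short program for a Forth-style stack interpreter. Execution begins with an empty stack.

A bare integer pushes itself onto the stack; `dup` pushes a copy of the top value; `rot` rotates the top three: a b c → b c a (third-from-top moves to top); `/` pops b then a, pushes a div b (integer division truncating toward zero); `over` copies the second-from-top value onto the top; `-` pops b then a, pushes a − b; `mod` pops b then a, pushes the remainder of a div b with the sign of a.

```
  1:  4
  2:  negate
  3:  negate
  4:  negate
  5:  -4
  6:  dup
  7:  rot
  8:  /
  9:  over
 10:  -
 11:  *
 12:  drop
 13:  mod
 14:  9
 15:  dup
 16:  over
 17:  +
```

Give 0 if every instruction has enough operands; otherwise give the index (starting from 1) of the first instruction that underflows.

4      : 4
negate : -4
negate : 4
negate : -4
-4     : -4 -4
dup    : -4 -4 -4
rot    : -4 -4 -4
/      : -4 1
over   : -4 1 -4
-      : -4 5
*      : -20
drop   : (empty)
mod  — needs 2 operands, stack has 0 → underflow

13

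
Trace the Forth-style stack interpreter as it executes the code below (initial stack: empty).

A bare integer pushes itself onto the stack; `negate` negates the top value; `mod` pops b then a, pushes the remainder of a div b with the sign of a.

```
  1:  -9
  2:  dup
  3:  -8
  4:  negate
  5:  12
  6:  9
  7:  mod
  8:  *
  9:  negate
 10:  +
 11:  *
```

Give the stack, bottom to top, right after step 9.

-9      [-9]
dup     [-9, -9]
-8      [-9, -9, -8]
negate  [-9, -9, 8]
12      [-9, -9, 8, 12]
9       [-9, -9, 8, 12, 9]
mod     [-9, -9, 8, 3]
*       [-9, -9, 24]
negate  [-9, -9, -24]

[-9, -9, -24]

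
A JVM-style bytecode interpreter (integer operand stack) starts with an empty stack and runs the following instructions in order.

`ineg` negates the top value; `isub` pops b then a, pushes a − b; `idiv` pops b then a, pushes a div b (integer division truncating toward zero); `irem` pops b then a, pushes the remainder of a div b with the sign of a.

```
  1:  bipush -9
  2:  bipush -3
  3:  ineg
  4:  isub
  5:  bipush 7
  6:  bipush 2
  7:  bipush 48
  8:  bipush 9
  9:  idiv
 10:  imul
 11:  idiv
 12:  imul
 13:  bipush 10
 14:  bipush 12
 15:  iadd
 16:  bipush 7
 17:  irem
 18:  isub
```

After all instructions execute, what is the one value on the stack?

bipush -9 -> -9
bipush -3 -> -9 -3
ineg      -> -9 3
isub      -> -12
bipush 7  -> -12 7
bipush 2  -> -12 7 2
bipush 48 -> -12 7 2 48
bipush 9  -> -12 7 2 48 9
idiv      -> -12 7 2 5
imul      -> -12 7 10
idiv      -> -12 0
imul      -> 0
bipush 10 -> 0 10
bipush 12 -> 0 10 12
iadd      -> 0 22
bipush 7  -> 0 22 7
irem      -> 0 1
isub      -> -1

-1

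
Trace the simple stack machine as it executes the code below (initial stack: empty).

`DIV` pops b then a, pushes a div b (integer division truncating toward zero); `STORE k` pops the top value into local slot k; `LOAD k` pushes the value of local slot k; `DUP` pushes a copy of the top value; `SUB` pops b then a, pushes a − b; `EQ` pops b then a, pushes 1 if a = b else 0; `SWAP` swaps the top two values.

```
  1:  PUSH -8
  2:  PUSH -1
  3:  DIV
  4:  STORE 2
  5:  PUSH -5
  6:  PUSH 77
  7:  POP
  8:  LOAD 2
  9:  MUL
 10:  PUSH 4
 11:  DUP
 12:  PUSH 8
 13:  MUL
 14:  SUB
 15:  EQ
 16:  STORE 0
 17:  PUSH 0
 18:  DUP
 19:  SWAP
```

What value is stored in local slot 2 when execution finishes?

PUSH -8 -> [-8]
PUSH -1 -> [-8, -1]
DIV     -> [8]
STORE 2 -> []
PUSH -5 -> [-5]
PUSH 77 -> [-5, 77]
POP     -> [-5]
LOAD 2  -> [-5, 8]
MUL     -> [-40]
PUSH 4  -> [-40, 4]
DUP     -> [-40, 4, 4]
PUSH 8  -> [-40, 4, 4, 8]
MUL     -> [-40, 4, 32]
SUB     -> [-40, -28]
EQ      -> [0]
STORE 0 -> []
PUSH 0  -> [0]
DUP     -> [0, 0]
SWAP    -> [0, 0]

8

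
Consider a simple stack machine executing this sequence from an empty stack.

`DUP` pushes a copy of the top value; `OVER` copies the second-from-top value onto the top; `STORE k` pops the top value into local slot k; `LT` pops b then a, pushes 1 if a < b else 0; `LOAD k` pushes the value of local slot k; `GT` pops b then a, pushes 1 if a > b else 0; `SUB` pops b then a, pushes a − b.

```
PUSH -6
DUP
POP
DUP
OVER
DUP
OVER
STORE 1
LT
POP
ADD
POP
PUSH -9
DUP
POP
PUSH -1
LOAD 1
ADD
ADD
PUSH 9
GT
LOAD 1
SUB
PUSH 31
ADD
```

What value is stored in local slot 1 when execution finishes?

-6

PUSH -6 : [-6]
DUP     : [-6, -6]
POP     : [-6]
DUP     : [-6, -6]
OVER    : [-6, -6, -6]
DUP     : [-6, -6, -6, -6]
OVER    : [-6, -6, -6, -6, -6]
STORE 1 : [-6, -6, -6, -6]
LT      : [-6, -6, 0]
POP     : [-6, -6]
ADD     : [-12]
POP     : []
PUSH -9 : [-9]
DUP     : [-9, -9]
POP     : [-9]
PUSH -1 : [-9, -1]
LOAD 1  : [-9, -1, -6]
ADD     : [-9, -7]
ADD     : [-16]
PUSH 9  : [-16, 9]
GT      : [0]
LOAD 1  : [0, -6]
SUB     : [6]
PUSH 31 : [6, 31]
ADD     : [37]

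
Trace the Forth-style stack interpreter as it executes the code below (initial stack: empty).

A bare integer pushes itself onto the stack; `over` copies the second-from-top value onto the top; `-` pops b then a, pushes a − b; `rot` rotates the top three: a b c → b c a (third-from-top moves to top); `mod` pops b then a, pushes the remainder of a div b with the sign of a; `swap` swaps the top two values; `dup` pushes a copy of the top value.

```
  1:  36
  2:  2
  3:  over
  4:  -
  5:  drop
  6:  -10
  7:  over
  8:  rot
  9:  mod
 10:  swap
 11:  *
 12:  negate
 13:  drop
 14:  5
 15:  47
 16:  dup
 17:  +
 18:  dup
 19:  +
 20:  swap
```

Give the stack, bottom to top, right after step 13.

[]

36      36
2       36 2
over    36 2 36
-       36 -34
drop    36
-10     36 -10
over    36 -10 36
rot     -10 36 36
mod     -10 0
swap    0 -10
*       0
negate  0
drop    (empty)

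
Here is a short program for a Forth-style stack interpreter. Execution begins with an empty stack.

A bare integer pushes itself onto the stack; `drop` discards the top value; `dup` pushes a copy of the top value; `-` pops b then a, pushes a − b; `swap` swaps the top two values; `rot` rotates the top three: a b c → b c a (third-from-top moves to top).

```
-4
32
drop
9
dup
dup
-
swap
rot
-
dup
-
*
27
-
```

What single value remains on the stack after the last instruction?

-4    [-4]
32    [-4, 32]
drop  [-4]
9     [-4, 9]
dup   [-4, 9, 9]
dup   [-4, 9, 9, 9]
-     [-4, 9, 0]
swap  [-4, 0, 9]
rot   [0, 9, -4]
-     [0, 13]
dup   [0, 13, 13]
-     [0, 0]
*     [0]
27    [0, 27]
-     [-27]

-27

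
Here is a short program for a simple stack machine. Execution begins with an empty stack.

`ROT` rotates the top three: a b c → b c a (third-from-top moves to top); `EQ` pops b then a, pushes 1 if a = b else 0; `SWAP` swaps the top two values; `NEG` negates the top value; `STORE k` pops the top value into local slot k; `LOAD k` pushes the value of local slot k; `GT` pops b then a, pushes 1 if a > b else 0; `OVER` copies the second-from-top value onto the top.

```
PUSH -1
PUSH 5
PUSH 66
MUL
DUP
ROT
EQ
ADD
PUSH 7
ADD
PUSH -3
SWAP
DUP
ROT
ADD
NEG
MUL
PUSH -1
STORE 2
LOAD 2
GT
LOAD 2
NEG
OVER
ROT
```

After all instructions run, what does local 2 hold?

-1

PUSH -1 -> -1
PUSH 5  -> -1 5
PUSH 66 -> -1 5 66
MUL     -> -1 330
DUP     -> -1 330 330
ROT     -> 330 330 -1
EQ      -> 330 0
ADD     -> 330
PUSH 7  -> 330 7
ADD     -> 337
PUSH -3 -> 337 -3
SWAP    -> -3 337
DUP     -> -3 337 337
ROT     -> 337 337 -3
ADD     -> 337 334
NEG     -> 337 -334
MUL     -> -112558
PUSH -1 -> -112558 -1
STORE 2 -> -112558
LOAD 2  -> -112558 -1
GT      -> 0
LOAD 2  -> 0 -1
NEG     -> 0 1
OVER    -> 0 1 0
ROT     -> 1 0 0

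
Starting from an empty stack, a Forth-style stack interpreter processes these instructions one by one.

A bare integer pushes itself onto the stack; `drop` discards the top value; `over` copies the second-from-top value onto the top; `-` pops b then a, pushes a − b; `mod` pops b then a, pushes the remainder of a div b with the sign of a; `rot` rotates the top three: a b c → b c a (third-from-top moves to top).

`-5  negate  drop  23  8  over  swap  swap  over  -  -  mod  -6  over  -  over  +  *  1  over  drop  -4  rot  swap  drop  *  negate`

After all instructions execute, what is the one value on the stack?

12

-5     : [-5]
negate : [5]
drop   : []
23     : [23]
8      : [23, 8]
over   : [23, 8, 23]
swap   : [23, 23, 8]
swap   : [23, 8, 23]
over   : [23, 8, 23, 8]
-      : [23, 8, 15]
-      : [23, -7]
mod    : [2]
-6     : [2, -6]
over   : [2, -6, 2]
-      : [2, -8]
over   : [2, -8, 2]
+      : [2, -6]
*      : [-12]
1      : [-12, 1]
over   : [-12, 1, -12]
drop   : [-12, 1]
-4     : [-12, 1, -4]
rot    : [1, -4, -12]
swap   : [1, -12, -4]
drop   : [1, -12]
*      : [-12]
negate : [12]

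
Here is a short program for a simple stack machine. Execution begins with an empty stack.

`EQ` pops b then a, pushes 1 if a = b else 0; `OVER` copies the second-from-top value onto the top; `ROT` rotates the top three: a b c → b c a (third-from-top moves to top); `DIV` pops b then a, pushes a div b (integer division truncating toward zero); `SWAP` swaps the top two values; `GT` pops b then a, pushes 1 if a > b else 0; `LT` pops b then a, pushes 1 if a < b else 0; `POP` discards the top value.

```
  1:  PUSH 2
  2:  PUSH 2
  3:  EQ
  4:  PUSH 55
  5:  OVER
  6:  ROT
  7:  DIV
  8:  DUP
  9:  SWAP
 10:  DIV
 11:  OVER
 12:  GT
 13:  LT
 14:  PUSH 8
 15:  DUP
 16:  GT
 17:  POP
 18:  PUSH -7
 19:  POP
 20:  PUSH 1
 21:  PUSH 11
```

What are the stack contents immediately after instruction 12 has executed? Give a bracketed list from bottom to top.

PUSH 2   2
PUSH 2   2 2
EQ       1
PUSH 55  1 55
OVER     1 55 1
ROT      55 1 1
DIV      55 1
DUP      55 1 1
SWAP     55 1 1
DIV      55 1
OVER     55 1 55
GT       55 0

[55, 0]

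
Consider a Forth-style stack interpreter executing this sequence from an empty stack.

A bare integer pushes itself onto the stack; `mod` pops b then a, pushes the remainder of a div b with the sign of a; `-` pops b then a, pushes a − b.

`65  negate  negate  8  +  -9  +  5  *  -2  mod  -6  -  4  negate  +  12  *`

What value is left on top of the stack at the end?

65     : [65]
negate : [-65]
negate : [65]
8      : [65, 8]
+      : [73]
-9     : [73, -9]
+      : [64]
5      : [64, 5]
*      : [320]
-2     : [320, -2]
mod    : [0]
-6     : [0, -6]
-      : [6]
4      : [6, 4]
negate : [6, -4]
+      : [2]
12     : [2, 12]
*      : [24]

24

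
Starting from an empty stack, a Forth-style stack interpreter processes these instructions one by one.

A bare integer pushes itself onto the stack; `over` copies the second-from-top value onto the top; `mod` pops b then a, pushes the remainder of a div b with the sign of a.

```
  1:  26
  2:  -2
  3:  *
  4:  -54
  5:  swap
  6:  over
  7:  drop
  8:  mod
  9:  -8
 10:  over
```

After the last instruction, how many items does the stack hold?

26    [26]
-2    [26, -2]
*     [-52]
-54   [-52, -54]
swap  [-54, -52]
over  [-54, -52, -54]
drop  [-54, -52]
mod   [-2]
-8    [-2, -8]
over  [-2, -8, -2]

3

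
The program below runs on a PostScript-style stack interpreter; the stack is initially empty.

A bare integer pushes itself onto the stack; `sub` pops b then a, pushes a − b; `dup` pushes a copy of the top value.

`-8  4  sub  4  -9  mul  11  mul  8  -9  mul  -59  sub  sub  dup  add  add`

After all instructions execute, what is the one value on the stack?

-8  → [-8]
4   → [-8, 4]
sub → [-12]
4   → [-12, 4]
-9  → [-12, 4, -9]
mul → [-12, -36]
11  → [-12, -36, 11]
mul → [-12, -396]
8   → [-12, -396, 8]
-9  → [-12, -396, 8, -9]
mul → [-12, -396, -72]
-59 → [-12, -396, -72, -59]
sub → [-12, -396, -13]
sub → [-12, -383]
dup → [-12, -383, -383]
add → [-12, -766]
add → [-778]

-778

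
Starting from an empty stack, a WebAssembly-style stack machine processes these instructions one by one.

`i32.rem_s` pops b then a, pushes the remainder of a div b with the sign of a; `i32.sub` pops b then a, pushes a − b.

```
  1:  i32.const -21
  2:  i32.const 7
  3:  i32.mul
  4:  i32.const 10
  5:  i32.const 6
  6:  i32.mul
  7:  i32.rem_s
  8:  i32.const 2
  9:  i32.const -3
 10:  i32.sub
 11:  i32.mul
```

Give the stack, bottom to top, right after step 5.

i32.const -21 → -21
i32.const 7   → -21 7
i32.mul       → -147
i32.const 10  → -147 10
i32.const 6   → -147 10 6

[-147, 10, 6]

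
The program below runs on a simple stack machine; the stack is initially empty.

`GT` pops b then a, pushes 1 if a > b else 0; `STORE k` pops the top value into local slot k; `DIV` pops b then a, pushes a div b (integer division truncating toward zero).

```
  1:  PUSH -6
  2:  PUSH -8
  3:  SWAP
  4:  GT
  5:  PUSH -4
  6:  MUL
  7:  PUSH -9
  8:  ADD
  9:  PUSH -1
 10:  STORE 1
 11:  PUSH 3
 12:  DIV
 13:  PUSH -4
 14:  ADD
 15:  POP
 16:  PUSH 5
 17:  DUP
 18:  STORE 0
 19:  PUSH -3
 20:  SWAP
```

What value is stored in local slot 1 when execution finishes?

-1

PUSH -6 -> [-6]
PUSH -8 -> [-6, -8]
SWAP    -> [-8, -6]
GT      -> [0]
PUSH -4 -> [0, -4]
MUL     -> [0]
PUSH -9 -> [0, -9]
ADD     -> [-9]
PUSH -1 -> [-9, -1]
STORE 1 -> [-9]
PUSH 3  -> [-9, 3]
DIV     -> [-3]
PUSH -4 -> [-3, -4]
ADD     -> [-7]
POP     -> []
PUSH 5  -> [5]
DUP     -> [5, 5]
STORE 0 -> [5]
PUSH -3 -> [5, -3]
SWAP    -> [-3, 5]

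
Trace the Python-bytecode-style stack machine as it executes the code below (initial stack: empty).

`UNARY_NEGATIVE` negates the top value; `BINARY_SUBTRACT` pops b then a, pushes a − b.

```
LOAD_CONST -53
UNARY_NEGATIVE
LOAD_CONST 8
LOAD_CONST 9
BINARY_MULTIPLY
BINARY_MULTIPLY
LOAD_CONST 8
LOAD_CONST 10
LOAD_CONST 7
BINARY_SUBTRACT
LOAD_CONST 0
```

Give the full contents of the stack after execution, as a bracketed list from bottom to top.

[3816, 8, 3, 0]

LOAD_CONST -53  → -53
UNARY_NEGATIVE  → 53
LOAD_CONST 8    → 53 8
LOAD_CONST 9    → 53 8 9
BINARY_MULTIPLY → 53 72
BINARY_MULTIPLY → 3816
LOAD_CONST 8    → 3816 8
LOAD_CONST 10   → 3816 8 10
LOAD_CONST 7    → 3816 8 10 7
BINARY_SUBTRACT → 3816 8 3
LOAD_CONST 0    → 3816 8 3 0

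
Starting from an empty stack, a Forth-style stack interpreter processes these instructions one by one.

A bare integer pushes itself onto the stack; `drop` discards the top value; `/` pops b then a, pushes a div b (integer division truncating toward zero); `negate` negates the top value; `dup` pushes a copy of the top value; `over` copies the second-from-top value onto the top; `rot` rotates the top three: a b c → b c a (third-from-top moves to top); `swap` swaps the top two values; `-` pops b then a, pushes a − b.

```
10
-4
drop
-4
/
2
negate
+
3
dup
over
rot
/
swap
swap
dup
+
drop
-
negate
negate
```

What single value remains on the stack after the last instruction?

10      [10]
-4      [10, -4]
drop    [10]
-4      [10, -4]
/       [-2]
2       [-2, 2]
negate  [-2, -2]
+       [-4]
3       [-4, 3]
dup     [-4, 3, 3]
over    [-4, 3, 3, 3]
rot     [-4, 3, 3, 3]
/       [-4, 3, 1]
swap    [-4, 1, 3]
swap    [-4, 3, 1]
dup     [-4, 3, 1, 1]
+       [-4, 3, 2]
drop    [-4, 3]
-       [-7]
negate  [7]
negate  [-7]

-7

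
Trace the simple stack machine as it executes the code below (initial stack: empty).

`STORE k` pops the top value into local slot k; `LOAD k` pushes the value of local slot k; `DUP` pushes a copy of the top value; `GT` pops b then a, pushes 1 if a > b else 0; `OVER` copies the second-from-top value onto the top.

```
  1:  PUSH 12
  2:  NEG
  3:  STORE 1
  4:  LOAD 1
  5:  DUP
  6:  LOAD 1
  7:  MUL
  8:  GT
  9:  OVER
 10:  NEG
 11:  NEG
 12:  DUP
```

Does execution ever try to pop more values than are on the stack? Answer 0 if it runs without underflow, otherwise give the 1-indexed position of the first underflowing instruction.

PUSH 12 -> 12
NEG     -> -12
STORE 1 -> (empty)
LOAD 1  -> -12
DUP     -> -12 -12
LOAD 1  -> -12 -12 -12
MUL     -> -12 144
GT      -> 0
OVER  — needs 2 operands, stack has 1 → underflow

9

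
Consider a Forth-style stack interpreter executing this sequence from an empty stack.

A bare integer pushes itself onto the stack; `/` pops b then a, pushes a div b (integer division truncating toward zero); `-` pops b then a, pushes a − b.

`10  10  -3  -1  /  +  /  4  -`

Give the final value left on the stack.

-4

10 -> 10
10 -> 10 10
-3 -> 10 10 -3
-1 -> 10 10 -3 -1
/  -> 10 10 3
+  -> 10 13
/  -> 0
4  -> 0 4
-  -> -4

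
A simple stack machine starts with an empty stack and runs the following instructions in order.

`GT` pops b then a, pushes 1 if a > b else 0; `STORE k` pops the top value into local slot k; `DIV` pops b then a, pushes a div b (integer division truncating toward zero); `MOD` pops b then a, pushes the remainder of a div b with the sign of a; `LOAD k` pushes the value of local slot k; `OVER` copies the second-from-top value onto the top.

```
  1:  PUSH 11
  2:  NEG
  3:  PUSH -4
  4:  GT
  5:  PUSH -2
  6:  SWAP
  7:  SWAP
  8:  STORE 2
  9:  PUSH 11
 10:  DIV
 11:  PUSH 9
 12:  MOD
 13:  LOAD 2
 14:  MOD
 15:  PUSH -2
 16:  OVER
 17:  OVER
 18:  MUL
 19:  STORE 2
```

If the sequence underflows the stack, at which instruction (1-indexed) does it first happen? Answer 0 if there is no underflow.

0

PUSH 11 -> 11
NEG     -> -11
PUSH -4 -> -11 -4
GT      -> 0
PUSH -2 -> 0 -2
SWAP    -> -2 0
SWAP    -> 0 -2
STORE 2 -> 0
PUSH 11 -> 0 11
DIV     -> 0
PUSH 9  -> 0 9
MOD     -> 0
LOAD 2  -> 0 -2
MOD     -> 0
PUSH -2 -> 0 -2
OVER    -> 0 -2 0
OVER    -> 0 -2 0 -2
MUL     -> 0 -2 0
STORE 2 -> 0 -2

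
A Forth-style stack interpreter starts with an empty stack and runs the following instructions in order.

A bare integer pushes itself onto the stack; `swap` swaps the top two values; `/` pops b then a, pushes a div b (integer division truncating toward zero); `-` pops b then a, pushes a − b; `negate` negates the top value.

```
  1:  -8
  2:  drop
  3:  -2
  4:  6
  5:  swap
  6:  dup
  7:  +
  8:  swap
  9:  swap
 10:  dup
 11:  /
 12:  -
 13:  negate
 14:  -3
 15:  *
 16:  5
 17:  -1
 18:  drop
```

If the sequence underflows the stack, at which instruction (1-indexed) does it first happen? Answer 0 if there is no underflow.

-8     : [-8]
drop   : []
-2     : [-2]
6      : [-2, 6]
swap   : [6, -2]
dup    : [6, -2, -2]
+      : [6, -4]
swap   : [-4, 6]
swap   : [6, -4]
dup    : [6, -4, -4]
/      : [6, 1]
-      : [5]
negate : [-5]
-3     : [-5, -3]
*      : [15]
5      : [15, 5]
-1     : [15, 5, -1]
drop   : [15, 5]

0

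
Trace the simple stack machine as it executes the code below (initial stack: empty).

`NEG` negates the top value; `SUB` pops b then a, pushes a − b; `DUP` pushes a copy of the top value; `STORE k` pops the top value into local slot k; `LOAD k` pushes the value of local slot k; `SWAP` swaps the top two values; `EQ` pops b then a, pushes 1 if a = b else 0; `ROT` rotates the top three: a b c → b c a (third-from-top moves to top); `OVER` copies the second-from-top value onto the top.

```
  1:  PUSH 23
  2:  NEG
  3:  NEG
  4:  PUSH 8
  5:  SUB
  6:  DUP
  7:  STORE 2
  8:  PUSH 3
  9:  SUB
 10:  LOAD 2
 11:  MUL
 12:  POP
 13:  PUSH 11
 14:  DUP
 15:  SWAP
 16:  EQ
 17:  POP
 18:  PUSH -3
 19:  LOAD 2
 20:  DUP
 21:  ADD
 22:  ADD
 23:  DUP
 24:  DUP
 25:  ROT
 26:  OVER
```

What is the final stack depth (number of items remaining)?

4

PUSH 23 : [23]
NEG     : [-23]
NEG     : [23]
PUSH 8  : [23, 8]
SUB     : [15]
DUP     : [15, 15]
STORE 2 : [15]
PUSH 3  : [15, 3]
SUB     : [12]
LOAD 2  : [12, 15]
MUL     : [180]
POP     : []
PUSH 11 : [11]
DUP     : [11, 11]
SWAP    : [11, 11]
EQ      : [1]
POP     : []
PUSH -3 : [-3]
LOAD 2  : [-3, 15]
DUP     : [-3, 15, 15]
ADD     : [-3, 30]
ADD     : [27]
DUP     : [27, 27]
DUP     : [27, 27, 27]
ROT     : [27, 27, 27]
OVER    : [27, 27, 27, 27]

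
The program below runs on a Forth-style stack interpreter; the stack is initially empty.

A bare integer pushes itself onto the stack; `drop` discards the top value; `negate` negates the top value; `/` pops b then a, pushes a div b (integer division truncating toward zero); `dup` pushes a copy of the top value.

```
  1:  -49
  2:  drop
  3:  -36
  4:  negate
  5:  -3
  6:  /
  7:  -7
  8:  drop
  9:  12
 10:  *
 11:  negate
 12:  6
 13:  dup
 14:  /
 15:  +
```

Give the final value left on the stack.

-49    -> -49
drop   -> (empty)
-36    -> -36
negate -> 36
-3     -> 36 -3
/      -> -12
-7     -> -12 -7
drop   -> -12
12     -> -12 12
*      -> -144
negate -> 144
6      -> 144 6
dup    -> 144 6 6
/      -> 144 1
+      -> 145

145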